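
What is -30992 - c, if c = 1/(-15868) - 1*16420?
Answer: -231228495/15868 ≈ -14572.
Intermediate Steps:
c = -260552561/15868 (c = -1/15868 - 16420 = -260552561/15868 ≈ -16420.)
-30992 - c = -30992 - 1*(-260552561/15868) = -30992 + 260552561/15868 = -231228495/15868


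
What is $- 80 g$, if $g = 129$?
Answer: $-10320$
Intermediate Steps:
$- 80 g = \left(-80\right) 129 = -10320$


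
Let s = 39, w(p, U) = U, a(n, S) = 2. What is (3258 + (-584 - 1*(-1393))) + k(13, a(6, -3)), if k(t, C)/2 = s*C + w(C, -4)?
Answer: 4215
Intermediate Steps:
k(t, C) = -8 + 78*C (k(t, C) = 2*(39*C - 4) = 2*(-4 + 39*C) = -8 + 78*C)
(3258 + (-584 - 1*(-1393))) + k(13, a(6, -3)) = (3258 + (-584 - 1*(-1393))) + (-8 + 78*2) = (3258 + (-584 + 1393)) + (-8 + 156) = (3258 + 809) + 148 = 4067 + 148 = 4215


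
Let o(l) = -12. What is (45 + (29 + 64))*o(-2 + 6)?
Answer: -1656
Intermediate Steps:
(45 + (29 + 64))*o(-2 + 6) = (45 + (29 + 64))*(-12) = (45 + 93)*(-12) = 138*(-12) = -1656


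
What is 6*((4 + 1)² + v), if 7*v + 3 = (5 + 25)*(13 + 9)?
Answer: 4992/7 ≈ 713.14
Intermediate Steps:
v = 657/7 (v = -3/7 + ((5 + 25)*(13 + 9))/7 = -3/7 + (30*22)/7 = -3/7 + (⅐)*660 = -3/7 + 660/7 = 657/7 ≈ 93.857)
6*((4 + 1)² + v) = 6*((4 + 1)² + 657/7) = 6*(5² + 657/7) = 6*(25 + 657/7) = 6*(832/7) = 4992/7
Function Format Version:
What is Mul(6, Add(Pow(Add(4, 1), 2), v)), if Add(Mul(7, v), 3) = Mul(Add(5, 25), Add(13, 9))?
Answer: Rational(4992, 7) ≈ 713.14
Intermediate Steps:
v = Rational(657, 7) (v = Add(Rational(-3, 7), Mul(Rational(1, 7), Mul(Add(5, 25), Add(13, 9)))) = Add(Rational(-3, 7), Mul(Rational(1, 7), Mul(30, 22))) = Add(Rational(-3, 7), Mul(Rational(1, 7), 660)) = Add(Rational(-3, 7), Rational(660, 7)) = Rational(657, 7) ≈ 93.857)
Mul(6, Add(Pow(Add(4, 1), 2), v)) = Mul(6, Add(Pow(Add(4, 1), 2), Rational(657, 7))) = Mul(6, Add(Pow(5, 2), Rational(657, 7))) = Mul(6, Add(25, Rational(657, 7))) = Mul(6, Rational(832, 7)) = Rational(4992, 7)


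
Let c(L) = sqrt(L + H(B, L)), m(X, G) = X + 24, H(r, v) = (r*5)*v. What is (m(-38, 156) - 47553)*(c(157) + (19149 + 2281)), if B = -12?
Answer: -1019360810 - 47567*I*sqrt(9263) ≈ -1.0194e+9 - 4.5781e+6*I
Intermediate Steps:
H(r, v) = 5*r*v (H(r, v) = (5*r)*v = 5*r*v)
m(X, G) = 24 + X
c(L) = sqrt(59)*sqrt(-L) (c(L) = sqrt(L + 5*(-12)*L) = sqrt(L - 60*L) = sqrt(-59*L) = sqrt(59)*sqrt(-L))
(m(-38, 156) - 47553)*(c(157) + (19149 + 2281)) = ((24 - 38) - 47553)*(sqrt(59)*sqrt(-1*157) + (19149 + 2281)) = (-14 - 47553)*(sqrt(59)*sqrt(-157) + 21430) = -47567*(sqrt(59)*(I*sqrt(157)) + 21430) = -47567*(I*sqrt(9263) + 21430) = -47567*(21430 + I*sqrt(9263)) = -1019360810 - 47567*I*sqrt(9263)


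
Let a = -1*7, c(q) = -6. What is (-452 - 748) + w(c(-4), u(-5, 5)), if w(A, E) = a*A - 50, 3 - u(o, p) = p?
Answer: -1208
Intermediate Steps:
a = -7
u(o, p) = 3 - p
w(A, E) = -50 - 7*A (w(A, E) = -7*A - 50 = -50 - 7*A)
(-452 - 748) + w(c(-4), u(-5, 5)) = (-452 - 748) + (-50 - 7*(-6)) = -1200 + (-50 + 42) = -1200 - 8 = -1208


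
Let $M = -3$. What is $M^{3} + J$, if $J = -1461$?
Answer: $-1488$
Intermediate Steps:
$M^{3} + J = \left(-3\right)^{3} - 1461 = -27 - 1461 = -1488$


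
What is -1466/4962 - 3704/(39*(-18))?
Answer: 1445843/290277 ≈ 4.9809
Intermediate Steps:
-1466/4962 - 3704/(39*(-18)) = -1466*1/4962 - 3704/(-702) = -733/2481 - 3704*(-1/702) = -733/2481 + 1852/351 = 1445843/290277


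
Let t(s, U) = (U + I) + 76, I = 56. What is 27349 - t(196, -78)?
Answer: 27295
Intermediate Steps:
t(s, U) = 132 + U (t(s, U) = (U + 56) + 76 = (56 + U) + 76 = 132 + U)
27349 - t(196, -78) = 27349 - (132 - 78) = 27349 - 1*54 = 27349 - 54 = 27295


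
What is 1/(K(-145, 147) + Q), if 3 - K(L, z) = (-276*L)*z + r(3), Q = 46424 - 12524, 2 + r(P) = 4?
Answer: -1/5849039 ≈ -1.7097e-7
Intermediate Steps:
r(P) = 2 (r(P) = -2 + 4 = 2)
Q = 33900
K(L, z) = 1 + 276*L*z (K(L, z) = 3 - ((-276*L)*z + 2) = 3 - (-276*L*z + 2) = 3 - (2 - 276*L*z) = 3 + (-2 + 276*L*z) = 1 + 276*L*z)
1/(K(-145, 147) + Q) = 1/((1 + 276*(-145)*147) + 33900) = 1/((1 - 5882940) + 33900) = 1/(-5882939 + 33900) = 1/(-5849039) = -1/5849039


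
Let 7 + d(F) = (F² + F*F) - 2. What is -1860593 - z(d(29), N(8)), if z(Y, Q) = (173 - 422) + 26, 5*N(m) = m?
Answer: -1860370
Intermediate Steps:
N(m) = m/5
d(F) = -9 + 2*F² (d(F) = -7 + ((F² + F*F) - 2) = -7 + ((F² + F²) - 2) = -7 + (2*F² - 2) = -7 + (-2 + 2*F²) = -9 + 2*F²)
z(Y, Q) = -223 (z(Y, Q) = -249 + 26 = -223)
-1860593 - z(d(29), N(8)) = -1860593 - 1*(-223) = -1860593 + 223 = -1860370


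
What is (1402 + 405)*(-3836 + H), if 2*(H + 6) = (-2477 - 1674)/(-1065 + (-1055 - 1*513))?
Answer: -36551672547/5266 ≈ -6.9411e+6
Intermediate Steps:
H = -27445/5266 (H = -6 + ((-2477 - 1674)/(-1065 + (-1055 - 1*513)))/2 = -6 + (-4151/(-1065 + (-1055 - 513)))/2 = -6 + (-4151/(-1065 - 1568))/2 = -6 + (-4151/(-2633))/2 = -6 + (-4151*(-1/2633))/2 = -6 + (½)*(4151/2633) = -6 + 4151/5266 = -27445/5266 ≈ -5.2117)
(1402 + 405)*(-3836 + H) = (1402 + 405)*(-3836 - 27445/5266) = 1807*(-20227821/5266) = -36551672547/5266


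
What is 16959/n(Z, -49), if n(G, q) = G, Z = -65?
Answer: -16959/65 ≈ -260.91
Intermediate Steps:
16959/n(Z, -49) = 16959/(-65) = 16959*(-1/65) = -16959/65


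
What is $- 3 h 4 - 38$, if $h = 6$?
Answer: $-110$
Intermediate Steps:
$- 3 h 4 - 38 = \left(-3\right) 6 \cdot 4 - 38 = \left(-18\right) 4 - 38 = -72 - 38 = -110$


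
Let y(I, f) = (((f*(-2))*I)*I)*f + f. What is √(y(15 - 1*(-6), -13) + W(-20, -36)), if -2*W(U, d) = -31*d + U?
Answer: I*√149619 ≈ 386.81*I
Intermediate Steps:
W(U, d) = -U/2 + 31*d/2 (W(U, d) = -(-31*d + U)/2 = -(U - 31*d)/2 = -U/2 + 31*d/2)
y(I, f) = f - 2*I²*f² (y(I, f) = (((-2*f)*I)*I)*f + f = ((-2*I*f)*I)*f + f = (-2*f*I²)*f + f = -2*I²*f² + f = f - 2*I²*f²)
√(y(15 - 1*(-6), -13) + W(-20, -36)) = √(-13*(1 - 2*(-13)*(15 - 1*(-6))²) + (-½*(-20) + (31/2)*(-36))) = √(-13*(1 - 2*(-13)*(15 + 6)²) + (10 - 558)) = √(-13*(1 - 2*(-13)*21²) - 548) = √(-13*(1 - 2*(-13)*441) - 548) = √(-13*(1 + 11466) - 548) = √(-13*11467 - 548) = √(-149071 - 548) = √(-149619) = I*√149619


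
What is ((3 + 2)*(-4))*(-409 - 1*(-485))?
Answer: -1520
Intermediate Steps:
((3 + 2)*(-4))*(-409 - 1*(-485)) = (5*(-4))*(-409 + 485) = -20*76 = -1520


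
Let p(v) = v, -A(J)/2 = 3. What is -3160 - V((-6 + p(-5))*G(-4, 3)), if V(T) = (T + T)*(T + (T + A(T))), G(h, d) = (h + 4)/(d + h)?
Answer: -3160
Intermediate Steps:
G(h, d) = (4 + h)/(d + h)
A(J) = -6 (A(J) = -2*3 = -6)
V(T) = 2*T*(-6 + 2*T) (V(T) = (T + T)*(T + (T - 6)) = (2*T)*(T + (-6 + T)) = (2*T)*(-6 + 2*T) = 2*T*(-6 + 2*T))
-3160 - V((-6 + p(-5))*G(-4, 3)) = -3160 - 4*(-6 - 5)*((4 - 4)/(3 - 4))*(-3 + (-6 - 5)*((4 - 4)/(3 - 4))) = -3160 - 4*(-11*0/(-1))*(-3 - 11*0/(-1)) = -3160 - 4*(-(-11)*0)*(-3 - (-11)*0) = -3160 - 4*(-11*0)*(-3 - 11*0) = -3160 - 4*0*(-3 + 0) = -3160 - 4*0*(-3) = -3160 - 1*0 = -3160 + 0 = -3160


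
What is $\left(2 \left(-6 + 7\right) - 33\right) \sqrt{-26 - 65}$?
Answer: $- 31 i \sqrt{91} \approx - 295.72 i$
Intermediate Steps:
$\left(2 \left(-6 + 7\right) - 33\right) \sqrt{-26 - 65} = \left(2 \cdot 1 - 33\right) \sqrt{-91} = \left(2 - 33\right) i \sqrt{91} = - 31 i \sqrt{91}$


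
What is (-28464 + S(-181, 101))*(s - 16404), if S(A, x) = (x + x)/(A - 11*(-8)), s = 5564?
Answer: 28697317360/93 ≈ 3.0857e+8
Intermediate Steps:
S(A, x) = 2*x/(88 + A) (S(A, x) = (2*x)/(A + 88) = (2*x)/(88 + A) = 2*x/(88 + A))
(-28464 + S(-181, 101))*(s - 16404) = (-28464 + 2*101/(88 - 181))*(5564 - 16404) = (-28464 + 2*101/(-93))*(-10840) = (-28464 + 2*101*(-1/93))*(-10840) = (-28464 - 202/93)*(-10840) = -2647354/93*(-10840) = 28697317360/93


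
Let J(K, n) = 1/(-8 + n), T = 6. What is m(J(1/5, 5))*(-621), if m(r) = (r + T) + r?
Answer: -3312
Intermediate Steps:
m(r) = 6 + 2*r (m(r) = (r + 6) + r = (6 + r) + r = 6 + 2*r)
m(J(1/5, 5))*(-621) = (6 + 2/(-8 + 5))*(-621) = (6 + 2/(-3))*(-621) = (6 + 2*(-1/3))*(-621) = (6 - 2/3)*(-621) = (16/3)*(-621) = -3312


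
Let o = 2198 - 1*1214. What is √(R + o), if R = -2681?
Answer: I*√1697 ≈ 41.195*I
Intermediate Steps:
o = 984 (o = 2198 - 1214 = 984)
√(R + o) = √(-2681 + 984) = √(-1697) = I*√1697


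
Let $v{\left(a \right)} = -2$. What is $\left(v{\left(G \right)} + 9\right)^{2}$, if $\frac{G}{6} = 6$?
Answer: $49$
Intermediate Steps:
$G = 36$ ($G = 6 \cdot 6 = 36$)
$\left(v{\left(G \right)} + 9\right)^{2} = \left(-2 + 9\right)^{2} = 7^{2} = 49$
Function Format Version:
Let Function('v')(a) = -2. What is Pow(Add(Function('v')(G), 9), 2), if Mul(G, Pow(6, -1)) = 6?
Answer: 49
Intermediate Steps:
G = 36 (G = Mul(6, 6) = 36)
Pow(Add(Function('v')(G), 9), 2) = Pow(Add(-2, 9), 2) = Pow(7, 2) = 49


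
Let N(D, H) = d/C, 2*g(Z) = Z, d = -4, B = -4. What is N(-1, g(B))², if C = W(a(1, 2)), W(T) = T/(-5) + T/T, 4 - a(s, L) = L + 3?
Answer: 100/9 ≈ 11.111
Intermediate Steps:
a(s, L) = 1 - L (a(s, L) = 4 - (L + 3) = 4 - (3 + L) = 4 + (-3 - L) = 1 - L)
g(Z) = Z/2
W(T) = 1 - T/5 (W(T) = T*(-⅕) + 1 = -T/5 + 1 = 1 - T/5)
C = 6/5 (C = 1 - (1 - 1*2)/5 = 1 - (1 - 2)/5 = 1 - ⅕*(-1) = 1 + ⅕ = 6/5 ≈ 1.2000)
N(D, H) = -10/3 (N(D, H) = -4/6/5 = -4*⅚ = -10/3)
N(-1, g(B))² = (-10/3)² = 100/9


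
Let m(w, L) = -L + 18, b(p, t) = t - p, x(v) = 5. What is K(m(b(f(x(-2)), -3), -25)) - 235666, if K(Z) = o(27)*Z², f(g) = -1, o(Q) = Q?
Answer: -185743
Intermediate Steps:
m(w, L) = 18 - L
K(Z) = 27*Z²
K(m(b(f(x(-2)), -3), -25)) - 235666 = 27*(18 - 1*(-25))² - 235666 = 27*(18 + 25)² - 235666 = 27*43² - 235666 = 27*1849 - 235666 = 49923 - 235666 = -185743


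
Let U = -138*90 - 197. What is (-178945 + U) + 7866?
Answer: -183696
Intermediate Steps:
U = -12617 (U = -12420 - 197 = -12617)
(-178945 + U) + 7866 = (-178945 - 12617) + 7866 = -191562 + 7866 = -183696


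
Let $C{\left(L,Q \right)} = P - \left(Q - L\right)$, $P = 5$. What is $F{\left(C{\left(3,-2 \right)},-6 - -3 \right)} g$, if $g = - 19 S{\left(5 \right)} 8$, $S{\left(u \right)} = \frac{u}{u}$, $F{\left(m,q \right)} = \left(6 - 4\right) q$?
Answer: $912$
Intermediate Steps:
$C{\left(L,Q \right)} = 5 + L - Q$ ($C{\left(L,Q \right)} = 5 - \left(Q - L\right) = 5 + \left(L - Q\right) = 5 + L - Q$)
$F{\left(m,q \right)} = 2 q$
$S{\left(u \right)} = 1$
$g = -152$ ($g = \left(-19\right) 1 \cdot 8 = \left(-19\right) 8 = -152$)
$F{\left(C{\left(3,-2 \right)},-6 - -3 \right)} g = 2 \left(-6 - -3\right) \left(-152\right) = 2 \left(-6 + 3\right) \left(-152\right) = 2 \left(-3\right) \left(-152\right) = \left(-6\right) \left(-152\right) = 912$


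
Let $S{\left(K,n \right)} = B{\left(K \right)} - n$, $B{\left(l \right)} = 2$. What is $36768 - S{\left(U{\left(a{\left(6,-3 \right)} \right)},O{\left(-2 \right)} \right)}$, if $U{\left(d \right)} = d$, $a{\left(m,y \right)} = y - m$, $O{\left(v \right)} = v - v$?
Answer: $36766$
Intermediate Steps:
$O{\left(v \right)} = 0$
$S{\left(K,n \right)} = 2 - n$
$36768 - S{\left(U{\left(a{\left(6,-3 \right)} \right)},O{\left(-2 \right)} \right)} = 36768 - \left(2 - 0\right) = 36768 - \left(2 + 0\right) = 36768 - 2 = 36766$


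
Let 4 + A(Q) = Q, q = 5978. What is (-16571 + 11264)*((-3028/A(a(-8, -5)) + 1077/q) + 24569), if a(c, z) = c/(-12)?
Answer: -66252663777/490 ≈ -1.3521e+8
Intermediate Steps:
a(c, z) = -c/12 (a(c, z) = c*(-1/12) = -c/12)
A(Q) = -4 + Q
(-16571 + 11264)*((-3028/A(a(-8, -5)) + 1077/q) + 24569) = (-16571 + 11264)*((-3028/(-4 - 1/12*(-8)) + 1077/5978) + 24569) = -5307*((-3028/(-4 + 2/3) + 1077*(1/5978)) + 24569) = -5307*((-3028/(-10/3) + 1077/5978) + 24569) = -5307*((-3028*(-3/10) + 1077/5978) + 24569) = -5307*((4542/5 + 1077/5978) + 24569) = -5307*(27157461/29890 + 24569) = -5307*761524871/29890 = -66252663777/490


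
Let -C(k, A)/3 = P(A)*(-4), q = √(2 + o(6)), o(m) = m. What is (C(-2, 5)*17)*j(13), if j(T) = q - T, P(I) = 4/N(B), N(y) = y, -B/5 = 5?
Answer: 10608/25 - 1632*√2/25 ≈ 332.00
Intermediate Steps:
B = -25 (B = -5*5 = -25)
P(I) = -4/25 (P(I) = 4/(-25) = 4*(-1/25) = -4/25)
q = 2*√2 (q = √(2 + 6) = √8 = 2*√2 ≈ 2.8284)
C(k, A) = -48/25 (C(k, A) = -(-12)*(-4)/25 = -3*16/25 = -48/25)
j(T) = -T + 2*√2 (j(T) = 2*√2 - T = -T + 2*√2)
(C(-2, 5)*17)*j(13) = (-48/25*17)*(-1*13 + 2*√2) = -816*(-13 + 2*√2)/25 = 10608/25 - 1632*√2/25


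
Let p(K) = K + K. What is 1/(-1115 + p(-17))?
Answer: -1/1149 ≈ -0.00087032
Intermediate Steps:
p(K) = 2*K
1/(-1115 + p(-17)) = 1/(-1115 + 2*(-17)) = 1/(-1115 - 34) = 1/(-1149) = -1/1149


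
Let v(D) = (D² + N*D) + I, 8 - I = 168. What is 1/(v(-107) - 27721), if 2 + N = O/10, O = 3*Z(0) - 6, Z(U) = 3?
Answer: -10/162501 ≈ -6.1538e-5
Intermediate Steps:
I = -160 (I = 8 - 1*168 = 8 - 168 = -160)
O = 3 (O = 3*3 - 6 = 9 - 6 = 3)
N = -17/10 (N = -2 + 3/10 = -17/10 ≈ -1.7000)
v(D) = -160 + D² - 17*D/10 (v(D) = (D² - 17*D/10) - 160 = -160 + D² - 17*D/10)
1/(v(-107) - 27721) = 1/((-160 + (-107)² - 17/10*(-107)) - 27721) = 1/((-160 + 11449 + 1819/10) - 27721) = 1/(114709/10 - 27721) = 1/(-162501/10) = -10/162501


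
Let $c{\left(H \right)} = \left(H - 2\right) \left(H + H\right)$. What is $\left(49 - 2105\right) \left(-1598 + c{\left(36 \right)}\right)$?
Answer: $-1747600$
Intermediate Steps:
$c{\left(H \right)} = 2 H \left(-2 + H\right)$ ($c{\left(H \right)} = \left(-2 + H\right) 2 H = 2 H \left(-2 + H\right)$)
$\left(49 - 2105\right) \left(-1598 + c{\left(36 \right)}\right) = \left(49 - 2105\right) \left(-1598 + 2 \cdot 36 \left(-2 + 36\right)\right) = - 2056 \left(-1598 + 2 \cdot 36 \cdot 34\right) = - 2056 \left(-1598 + 2448\right) = \left(-2056\right) 850 = -1747600$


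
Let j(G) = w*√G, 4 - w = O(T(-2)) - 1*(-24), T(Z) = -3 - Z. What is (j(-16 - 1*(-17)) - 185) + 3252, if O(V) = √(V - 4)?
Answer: 3047 - I*√5 ≈ 3047.0 - 2.2361*I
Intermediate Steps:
O(V) = √(-4 + V)
w = -20 - I*√5 (w = 4 - (√(-4 + (-3 - 1*(-2))) - 1*(-24)) = 4 - (√(-4 + (-3 + 2)) + 24) = 4 - (√(-4 - 1) + 24) = 4 - (√(-5) + 24) = 4 - (I*√5 + 24) = 4 - (24 + I*√5) = 4 + (-24 - I*√5) = -20 - I*√5 ≈ -20.0 - 2.2361*I)
j(G) = √G*(-20 - I*√5) (j(G) = (-20 - I*√5)*√G = √G*(-20 - I*√5))
(j(-16 - 1*(-17)) - 185) + 3252 = (√(-16 - 1*(-17))*(-20 - I*√5) - 185) + 3252 = (√(-16 + 17)*(-20 - I*√5) - 185) + 3252 = (√1*(-20 - I*√5) - 185) + 3252 = (1*(-20 - I*√5) - 185) + 3252 = ((-20 - I*√5) - 185) + 3252 = (-205 - I*√5) + 3252 = 3047 - I*√5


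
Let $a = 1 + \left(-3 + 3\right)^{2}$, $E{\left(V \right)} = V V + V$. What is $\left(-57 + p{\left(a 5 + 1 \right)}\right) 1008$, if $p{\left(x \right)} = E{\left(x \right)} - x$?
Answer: $-21168$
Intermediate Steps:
$E{\left(V \right)} = V + V^{2}$ ($E{\left(V \right)} = V^{2} + V = V + V^{2}$)
$a = 1$ ($a = 1 + 0^{2} = 1 + 0 = 1$)
$p{\left(x \right)} = - x + x \left(1 + x\right)$ ($p{\left(x \right)} = x \left(1 + x\right) - x = - x + x \left(1 + x\right)$)
$\left(-57 + p{\left(a 5 + 1 \right)}\right) 1008 = \left(-57 + \left(1 \cdot 5 + 1\right)^{2}\right) 1008 = \left(-57 + \left(5 + 1\right)^{2}\right) 1008 = \left(-57 + 6^{2}\right) 1008 = \left(-57 + 36\right) 1008 = \left(-21\right) 1008 = -21168$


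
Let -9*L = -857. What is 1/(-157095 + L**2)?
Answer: -81/11990246 ≈ -6.7555e-6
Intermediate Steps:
L = 857/9 (L = -1/9*(-857) = 857/9 ≈ 95.222)
1/(-157095 + L**2) = 1/(-157095 + (857/9)**2) = 1/(-157095 + 734449/81) = 1/(-11990246/81) = -81/11990246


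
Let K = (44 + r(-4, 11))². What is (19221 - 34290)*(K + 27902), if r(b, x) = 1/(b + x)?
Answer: -22041109851/49 ≈ -4.4982e+8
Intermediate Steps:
K = 95481/49 (K = (44 + 1/(-4 + 11))² = (44 + 1/7)² = (44 + ⅐)² = (309/7)² = 95481/49 ≈ 1948.6)
(19221 - 34290)*(K + 27902) = (19221 - 34290)*(95481/49 + 27902) = -15069*1462679/49 = -22041109851/49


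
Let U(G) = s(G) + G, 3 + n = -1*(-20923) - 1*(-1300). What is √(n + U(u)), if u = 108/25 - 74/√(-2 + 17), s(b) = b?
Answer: 2*√(1250361 - 555*√15)/15 ≈ 148.96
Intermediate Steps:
u = 108/25 - 74*√15/15 (u = 108*(1/25) - 74*√15/15 = 108/25 - 74*√15/15 ≈ -14.787)
n = 22220 (n = -3 + (-1*(-20923) - 1*(-1300)) = -3 + (20923 + 1300) = -3 + 22223 = 22220)
U(G) = 2*G (U(G) = G + G = 2*G)
√(n + U(u)) = √(22220 + 2*(108/25 - 74*√15/15)) = √(22220 + (216/25 - 148*√15/15)) = √(555716/25 - 148*√15/15)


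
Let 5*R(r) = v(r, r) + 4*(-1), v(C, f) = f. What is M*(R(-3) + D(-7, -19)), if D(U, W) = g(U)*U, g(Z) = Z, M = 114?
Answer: 27132/5 ≈ 5426.4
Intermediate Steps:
D(U, W) = U**2 (D(U, W) = U*U = U**2)
R(r) = -4/5 + r/5 (R(r) = (r + 4*(-1))/5 = (r - 4)/5 = (-4 + r)/5 = -4/5 + r/5)
M*(R(-3) + D(-7, -19)) = 114*((-4/5 + (1/5)*(-3)) + (-7)**2) = 114*((-4/5 - 3/5) + 49) = 114*(-7/5 + 49) = 114*(238/5) = 27132/5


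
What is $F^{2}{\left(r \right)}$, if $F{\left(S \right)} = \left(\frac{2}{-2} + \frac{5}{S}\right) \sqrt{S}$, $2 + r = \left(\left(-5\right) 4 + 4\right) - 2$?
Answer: $- \frac{125}{4} \approx -31.25$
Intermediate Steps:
$r = -20$ ($r = -2 + \left(\left(\left(-5\right) 4 + 4\right) - 2\right) = -2 + \left(\left(-20 + 4\right) - 2\right) = -2 - 18 = -20$)
$F{\left(S \right)} = \sqrt{S} \left(-1 + \frac{5}{S}\right)$ ($F{\left(S \right)} = \left(2 \left(- \frac{1}{2}\right) + \frac{5}{S}\right) \sqrt{S} = \left(-1 + \frac{5}{S}\right) \sqrt{S} = \sqrt{S} \left(-1 + \frac{5}{S}\right)$)
$F^{2}{\left(r \right)} = \left(\frac{5 - -20}{2 i \sqrt{5}}\right)^{2} = \left(- \frac{i \sqrt{5}}{10} \left(5 + 20\right)\right)^{2} = \left(- \frac{i \sqrt{5}}{10} \cdot 25\right)^{2} = \left(- \frac{5 i \sqrt{5}}{2}\right)^{2} = - \frac{125}{4}$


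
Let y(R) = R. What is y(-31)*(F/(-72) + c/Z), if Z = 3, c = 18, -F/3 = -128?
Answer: -62/3 ≈ -20.667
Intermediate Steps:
F = 384 (F = -3*(-128) = 384)
y(-31)*(F/(-72) + c/Z) = -31*(384/(-72) + 18/3) = -31*(384*(-1/72) + 18*(⅓)) = -31*(-16/3 + 6) = -31*⅔ = -62/3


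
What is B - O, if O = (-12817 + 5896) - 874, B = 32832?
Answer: 40627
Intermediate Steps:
O = -7795 (O = -6921 - 874 = -7795)
B - O = 32832 - 1*(-7795) = 32832 + 7795 = 40627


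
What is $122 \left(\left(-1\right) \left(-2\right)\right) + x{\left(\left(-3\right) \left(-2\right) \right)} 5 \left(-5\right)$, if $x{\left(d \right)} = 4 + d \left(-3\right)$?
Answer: $594$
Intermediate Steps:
$x{\left(d \right)} = 4 - 3 d$
$122 \left(\left(-1\right) \left(-2\right)\right) + x{\left(\left(-3\right) \left(-2\right) \right)} 5 \left(-5\right) = 122 \left(\left(-1\right) \left(-2\right)\right) + \left(4 - 3 \left(\left(-3\right) \left(-2\right)\right)\right) 5 \left(-5\right) = 122 \cdot 2 + \left(4 - 18\right) 5 \left(-5\right) = 244 + \left(4 - 18\right) 5 \left(-5\right) = 244 + \left(-14\right) 5 \left(-5\right) = 244 - -350 = 244 + 350 = 594$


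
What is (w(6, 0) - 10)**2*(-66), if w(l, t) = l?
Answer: -1056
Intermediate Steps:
(w(6, 0) - 10)**2*(-66) = (6 - 10)**2*(-66) = (-4)**2*(-66) = 16*(-66) = -1056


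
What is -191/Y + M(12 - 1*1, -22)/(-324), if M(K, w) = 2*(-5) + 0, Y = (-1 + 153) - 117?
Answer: -30767/5670 ≈ -5.4263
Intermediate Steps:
Y = 35 (Y = 152 - 117 = 35)
M(K, w) = -10 (M(K, w) = -10 + 0 = -10)
-191/Y + M(12 - 1*1, -22)/(-324) = -191/35 - 10/(-324) = -191*1/35 - 10*(-1/324) = -191/35 + 5/162 = -30767/5670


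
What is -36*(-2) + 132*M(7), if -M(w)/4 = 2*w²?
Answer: -51672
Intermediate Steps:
M(w) = -8*w²
-36*(-2) + 132*M(7) = -36*(-2) + 132*(-8*7²) = 72 + 132*(-8*49) = 72 + 132*(-392) = 72 - 51744 = -51672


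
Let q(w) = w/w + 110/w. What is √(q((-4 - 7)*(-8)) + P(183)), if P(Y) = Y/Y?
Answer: √13/2 ≈ 1.8028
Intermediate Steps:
P(Y) = 1
q(w) = 1 + 110/w
√(q((-4 - 7)*(-8)) + P(183)) = √((110 + (-4 - 7)*(-8))/(((-4 - 7)*(-8))) + 1) = √((110 - 11*(-8))/((-11*(-8))) + 1) = √((110 + 88)/88 + 1) = √((1/88)*198 + 1) = √(9/4 + 1) = √(13/4) = √13/2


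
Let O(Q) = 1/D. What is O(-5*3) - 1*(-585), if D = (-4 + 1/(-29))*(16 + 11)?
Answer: 1847986/3159 ≈ 584.99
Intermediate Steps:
D = -3159/29 (D = (-4 - 1/29)*27 = -117/29*27 = -3159/29 ≈ -108.93)
O(Q) = -29/3159 (O(Q) = 1/(-3159/29) = -29/3159)
O(-5*3) - 1*(-585) = -29/3159 - 1*(-585) = -29/3159 + 585 = 1847986/3159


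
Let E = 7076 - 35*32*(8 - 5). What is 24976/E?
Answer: 6244/929 ≈ 6.7212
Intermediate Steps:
E = 3716 (E = 7076 - 1120*3 = 7076 - 1*3360 = 7076 - 3360 = 3716)
24976/E = 24976/3716 = 24976*(1/3716) = 6244/929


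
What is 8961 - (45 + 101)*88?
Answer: -3887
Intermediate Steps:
8961 - (45 + 101)*88 = 8961 - 146*88 = 8961 - 1*12848 = 8961 - 12848 = -3887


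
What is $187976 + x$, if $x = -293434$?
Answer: $-105458$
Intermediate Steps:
$187976 + x = 187976 - 293434 = -105458$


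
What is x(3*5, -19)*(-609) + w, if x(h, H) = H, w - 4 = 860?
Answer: 12435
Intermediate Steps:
w = 864 (w = 4 + 860 = 864)
x(3*5, -19)*(-609) + w = -19*(-609) + 864 = 11571 + 864 = 12435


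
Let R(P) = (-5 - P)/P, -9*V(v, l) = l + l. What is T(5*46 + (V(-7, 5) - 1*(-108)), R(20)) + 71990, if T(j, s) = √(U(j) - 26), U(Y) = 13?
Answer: 71990 + I*√13 ≈ 71990.0 + 3.6056*I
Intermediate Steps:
V(v, l) = -2*l/9 (V(v, l) = -(l + l)/9 = -2*l/9)
R(P) = (-5 - P)/P
T(j, s) = I*√13 (T(j, s) = √(13 - 26) = √(-13) = I*√13)
T(5*46 + (V(-7, 5) - 1*(-108)), R(20)) + 71990 = I*√13 + 71990 = 71990 + I*√13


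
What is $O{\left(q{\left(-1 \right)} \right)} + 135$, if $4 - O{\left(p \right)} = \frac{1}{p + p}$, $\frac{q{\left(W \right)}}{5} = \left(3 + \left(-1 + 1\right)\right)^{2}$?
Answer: $\frac{12509}{90} \approx 138.99$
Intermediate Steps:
$q{\left(W \right)} = 45$ ($q{\left(W \right)} = 5 \left(3 + \left(-1 + 1\right)\right)^{2} = 5 \left(3 + 0\right)^{2} = 5 \cdot 3^{2} = 5 \cdot 9 = 45$)
$O{\left(p \right)} = 4 - \frac{1}{2 p}$ ($O{\left(p \right)} = 4 - \frac{1}{p + p} = 4 - \frac{1}{2 p}$)
$O{\left(q{\left(-1 \right)} \right)} + 135 = \left(4 - \frac{1}{2 \cdot 45}\right) + 135 = \left(4 - \frac{1}{90}\right) + 135 = \frac{359}{90} + 135 = \frac{12509}{90}$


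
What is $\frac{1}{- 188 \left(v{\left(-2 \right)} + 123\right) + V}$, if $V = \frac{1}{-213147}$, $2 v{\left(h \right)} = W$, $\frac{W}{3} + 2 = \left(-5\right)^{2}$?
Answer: $- \frac{213147}{6311282671} \approx -3.3772 \cdot 10^{-5}$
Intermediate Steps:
$W = 69$ ($W = -6 + 3 \left(-5\right)^{2} = -6 + 3 \cdot 25 = -6 + 75 = 69$)
$v{\left(h \right)} = \frac{69}{2}$ ($v{\left(h \right)} = \frac{1}{2} \cdot 69 = \frac{69}{2}$)
$V = - \frac{1}{213147} \approx -4.6916 \cdot 10^{-6}$
$\frac{1}{- 188 \left(v{\left(-2 \right)} + 123\right) + V} = \frac{1}{- 188 \left(\frac{69}{2} + 123\right) - \frac{1}{213147}} = \frac{1}{\left(-188\right) \frac{315}{2} - \frac{1}{213147}} = \frac{1}{-29610 - \frac{1}{213147}} = \frac{1}{- \frac{6311282671}{213147}} = - \frac{213147}{6311282671}$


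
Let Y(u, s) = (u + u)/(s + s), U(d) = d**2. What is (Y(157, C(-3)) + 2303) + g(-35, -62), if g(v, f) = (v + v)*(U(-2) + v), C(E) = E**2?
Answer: 40414/9 ≈ 4490.4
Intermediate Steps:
Y(u, s) = u/s (Y(u, s) = (2*u)/((2*s)) = (2*u)*(1/(2*s)) = u/s)
g(v, f) = 2*v*(4 + v) (g(v, f) = (v + v)*((-2)**2 + v) = (2*v)*(4 + v) = 2*v*(4 + v))
(Y(157, C(-3)) + 2303) + g(-35, -62) = (157/((-3)**2) + 2303) + 2*(-35)*(4 - 35) = (157/9 + 2303) + 2*(-35)*(-31) = (157*(1/9) + 2303) + 2170 = (157/9 + 2303) + 2170 = 20884/9 + 2170 = 40414/9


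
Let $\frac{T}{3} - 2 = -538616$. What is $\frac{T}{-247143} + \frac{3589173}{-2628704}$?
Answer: $\frac{86167470411}{16658097248} \approx 5.1727$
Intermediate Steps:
$T = -1615842$ ($T = 6 + 3 \left(-538616\right) = 6 - 1615848 = -1615842$)
$\frac{T}{-247143} + \frac{3589173}{-2628704} = - \frac{1615842}{-247143} + \frac{3589173}{-2628704} = \left(-1615842\right) \left(- \frac{1}{247143}\right) + 3589173 \left(- \frac{1}{2628704}\right) = \frac{538614}{82381} - \frac{3589173}{2628704} = \frac{86167470411}{16658097248}$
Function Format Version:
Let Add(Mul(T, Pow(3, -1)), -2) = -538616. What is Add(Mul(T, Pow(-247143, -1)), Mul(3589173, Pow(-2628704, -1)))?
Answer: Rational(86167470411, 16658097248) ≈ 5.1727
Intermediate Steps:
T = -1615842 (T = Add(6, Mul(3, -538616)) = Add(6, -1615848) = -1615842)
Add(Mul(T, Pow(-247143, -1)), Mul(3589173, Pow(-2628704, -1))) = Add(Mul(-1615842, Pow(-247143, -1)), Mul(3589173, Pow(-2628704, -1))) = Add(Mul(-1615842, Rational(-1, 247143)), Mul(3589173, Rational(-1, 2628704))) = Add(Rational(538614, 82381), Rational(-3589173, 2628704)) = Rational(86167470411, 16658097248)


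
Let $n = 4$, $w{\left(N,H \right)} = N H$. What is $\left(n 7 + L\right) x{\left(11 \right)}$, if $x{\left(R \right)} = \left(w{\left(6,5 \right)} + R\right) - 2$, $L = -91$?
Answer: $-2457$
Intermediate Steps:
$w{\left(N,H \right)} = H N$
$x{\left(R \right)} = 28 + R$ ($x{\left(R \right)} = \left(5 \cdot 6 + R\right) - 2 = \left(30 + R\right) - 2 = 28 + R$)
$\left(n 7 + L\right) x{\left(11 \right)} = \left(4 \cdot 7 - 91\right) \left(28 + 11\right) = \left(28 - 91\right) 39 = \left(-63\right) 39 = -2457$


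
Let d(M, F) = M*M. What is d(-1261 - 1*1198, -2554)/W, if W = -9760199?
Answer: -6046681/9760199 ≈ -0.61952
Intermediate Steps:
d(M, F) = M²
d(-1261 - 1*1198, -2554)/W = (-1261 - 1*1198)²/(-9760199) = (-1261 - 1198)²*(-1/9760199) = (-2459)²*(-1/9760199) = 6046681*(-1/9760199) = -6046681/9760199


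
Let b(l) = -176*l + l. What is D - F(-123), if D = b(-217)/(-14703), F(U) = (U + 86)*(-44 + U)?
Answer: -90887812/14703 ≈ -6181.6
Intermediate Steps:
b(l) = -175*l
F(U) = (-44 + U)*(86 + U) (F(U) = (86 + U)*(-44 + U) = (-44 + U)*(86 + U))
D = -37975/14703 (D = -175*(-217)/(-14703) = 37975*(-1/14703) = -37975/14703 ≈ -2.5828)
D - F(-123) = -37975/14703 - (-3784 + (-123)² + 42*(-123)) = -37975/14703 - (-3784 + 15129 - 5166) = -37975/14703 - 1*6179 = -37975/14703 - 6179 = -90887812/14703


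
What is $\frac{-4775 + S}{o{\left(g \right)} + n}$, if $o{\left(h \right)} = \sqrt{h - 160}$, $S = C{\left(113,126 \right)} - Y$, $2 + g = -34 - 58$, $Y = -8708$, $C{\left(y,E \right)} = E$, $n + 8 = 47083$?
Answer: $\frac{21230825}{246228431} - \frac{451 i \sqrt{254}}{246228431} \approx 0.086224 - 2.9191 \cdot 10^{-5} i$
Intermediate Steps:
$n = 47075$ ($n = -8 + 47083 = 47075$)
$g = -94$ ($g = -2 - 92 = -94$)
$S = 8834$ ($S = 126 - -8708 = 126 + 8708 = 8834$)
$o{\left(h \right)} = \sqrt{-160 + h}$
$\frac{-4775 + S}{o{\left(g \right)} + n} = \frac{-4775 + 8834}{\sqrt{-160 - 94} + 47075} = \frac{4059}{\sqrt{-254} + 47075} = \frac{4059}{i \sqrt{254} + 47075} = \frac{4059}{47075 + i \sqrt{254}}$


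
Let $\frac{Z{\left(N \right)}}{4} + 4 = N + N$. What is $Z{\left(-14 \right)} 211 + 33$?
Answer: $-26975$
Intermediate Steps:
$Z{\left(N \right)} = -16 + 8 N$ ($Z{\left(N \right)} = -16 + 4 \left(N + N\right) = -16 + 4 \cdot 2 N = -16 + 8 N$)
$Z{\left(-14 \right)} 211 + 33 = \left(-16 + 8 \left(-14\right)\right) 211 + 33 = \left(-16 - 112\right) 211 + 33 = \left(-128\right) 211 + 33 = -27008 + 33 = -26975$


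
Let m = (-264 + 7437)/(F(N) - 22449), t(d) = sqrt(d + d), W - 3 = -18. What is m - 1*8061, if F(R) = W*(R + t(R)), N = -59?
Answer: 3*(-13435*sqrt(118) + 19314953*I)/(-7188*I + 5*sqrt(118)) ≈ -8061.3 + 0.0025133*I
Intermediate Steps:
W = -15 (W = 3 - 18 = -15)
t(d) = sqrt(2)*sqrt(d) (t(d) = sqrt(2*d) = sqrt(2)*sqrt(d))
F(R) = -15*R - 15*sqrt(2)*sqrt(R) (F(R) = -15*(R + sqrt(2)*sqrt(R)) = -15*R - 15*sqrt(2)*sqrt(R))
m = 7173/(-21564 - 15*I*sqrt(118)) (m = (-264 + 7437)/((-15*(-59) - 15*sqrt(2)*sqrt(-59)) - 22449) = 7173/((885 - 15*sqrt(2)*I*sqrt(59)) - 22449) = 7173/((885 - 15*I*sqrt(118)) - 22449) = 7173/(-21564 - 15*I*sqrt(118)) ≈ -0.33262 + 0.0025133*I)
m - 1*8061 = (-8593254/25835147 + 11955*I*sqrt(118)/51670294) - 1*8061 = (-8593254/25835147 + 11955*I*sqrt(118)/51670294) - 8061 = -208265713221/25835147 + 11955*I*sqrt(118)/51670294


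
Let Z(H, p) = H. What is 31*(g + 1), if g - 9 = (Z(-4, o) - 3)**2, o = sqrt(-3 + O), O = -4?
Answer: 1829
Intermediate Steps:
o = I*sqrt(7) (o = sqrt(-3 - 4) = sqrt(-7) = I*sqrt(7) ≈ 2.6458*I)
g = 58 (g = 9 + (-4 - 3)**2 = 9 + (-7)**2 = 9 + 49 = 58)
31*(g + 1) = 31*(58 + 1) = 31*59 = 1829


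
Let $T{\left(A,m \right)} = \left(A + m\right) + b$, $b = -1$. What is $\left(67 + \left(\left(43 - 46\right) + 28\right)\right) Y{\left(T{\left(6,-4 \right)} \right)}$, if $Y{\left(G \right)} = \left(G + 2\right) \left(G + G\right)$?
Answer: $552$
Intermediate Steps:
$T{\left(A,m \right)} = -1 + A + m$ ($T{\left(A,m \right)} = \left(A + m\right) - 1 = -1 + A + m$)
$Y{\left(G \right)} = 2 G \left(2 + G\right)$ ($Y{\left(G \right)} = \left(2 + G\right) 2 G = 2 G \left(2 + G\right)$)
$\left(67 + \left(\left(43 - 46\right) + 28\right)\right) Y{\left(T{\left(6,-4 \right)} \right)} = \left(67 + \left(\left(43 - 46\right) + 28\right)\right) 2 \left(-1 + 6 - 4\right) \left(2 - -1\right) = \left(67 + \left(-3 + 28\right)\right) 2 \cdot 1 \left(2 + 1\right) = \left(67 + 25\right) 2 \cdot 1 \cdot 3 = 92 \cdot 6 = 552$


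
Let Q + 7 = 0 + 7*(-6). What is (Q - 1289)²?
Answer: 1790244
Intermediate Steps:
Q = -49 (Q = -7 + (0 + 7*(-6)) = -7 + (0 - 42) = -7 - 42 = -49)
(Q - 1289)² = (-49 - 1289)² = (-1338)² = 1790244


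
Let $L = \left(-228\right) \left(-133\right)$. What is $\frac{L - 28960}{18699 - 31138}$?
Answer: $- \frac{1364}{12439} \approx -0.10966$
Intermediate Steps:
$L = 30324$
$\frac{L - 28960}{18699 - 31138} = \frac{30324 - 28960}{18699 - 31138} = \frac{1364}{-12439} = 1364 \left(- \frac{1}{12439}\right) = - \frac{1364}{12439}$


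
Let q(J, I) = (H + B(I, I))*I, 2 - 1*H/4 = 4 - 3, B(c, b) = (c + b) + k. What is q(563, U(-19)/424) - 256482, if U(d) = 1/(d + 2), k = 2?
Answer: -6662795032247/25977632 ≈ -2.5648e+5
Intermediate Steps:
U(d) = 1/(2 + d)
B(c, b) = 2 + b + c (B(c, b) = (c + b) + 2 = (b + c) + 2 = 2 + b + c)
H = 4 (H = 8 - 4*(4 - 3) = 8 - 4*1 = 8 - 4 = 4)
q(J, I) = I*(6 + 2*I) (q(J, I) = (4 + (2 + I + I))*I = (4 + (2 + 2*I))*I = (6 + 2*I)*I = I*(6 + 2*I))
q(563, U(-19)/424) - 256482 = 2*(1/((2 - 19)*424))*(3 + 1/((2 - 19)*424)) - 256482 = 2*((1/424)/(-17))*(3 + (1/424)/(-17)) - 256482 = 2*(-1/17*1/424)*(3 - 1/17*1/424) - 256482 = 2*(-1/7208)*(3 - 1/7208) - 256482 = 2*(-1/7208)*(21623/7208) - 256482 = -21623/25977632 - 256482 = -6662795032247/25977632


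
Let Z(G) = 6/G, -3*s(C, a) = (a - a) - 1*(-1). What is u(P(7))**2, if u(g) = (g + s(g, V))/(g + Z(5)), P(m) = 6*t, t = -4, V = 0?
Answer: 133225/116964 ≈ 1.1390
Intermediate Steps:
s(C, a) = -1/3 (s(C, a) = -((a - a) - 1*(-1))/3 = -(0 + 1)/3 = -1/3*1 = -1/3)
P(m) = -24 (P(m) = 6*(-4) = -24)
u(g) = (-1/3 + g)/(6/5 + g) (u(g) = (g - 1/3)/(g + 6/5) = (-1/3 + g)/(g + 6*(1/5)) = (-1/3 + g)/(g + 6/5) = (-1/3 + g)/(6/5 + g))
u(P(7))**2 = (5*(-1 + 3*(-24))/(3*(6 + 5*(-24))))**2 = (5*(-1 - 72)/(3*(6 - 120)))**2 = ((5/3)*(-73)/(-114))**2 = ((5/3)*(-1/114)*(-73))**2 = (365/342)**2 = 133225/116964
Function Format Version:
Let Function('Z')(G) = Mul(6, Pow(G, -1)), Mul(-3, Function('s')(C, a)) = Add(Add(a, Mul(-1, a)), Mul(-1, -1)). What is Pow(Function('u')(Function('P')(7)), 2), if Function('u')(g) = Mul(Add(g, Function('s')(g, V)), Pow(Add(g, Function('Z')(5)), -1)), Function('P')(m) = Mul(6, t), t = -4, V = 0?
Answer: Rational(133225, 116964) ≈ 1.1390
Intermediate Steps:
Function('s')(C, a) = Rational(-1, 3) (Function('s')(C, a) = Mul(Rational(-1, 3), Add(Add(a, Mul(-1, a)), Mul(-1, -1))) = Mul(Rational(-1, 3), Add(0, 1)) = Mul(Rational(-1, 3), 1) = Rational(-1, 3))
Function('P')(m) = -24 (Function('P')(m) = Mul(6, -4) = -24)
Function('u')(g) = Mul(Pow(Add(Rational(6, 5), g), -1), Add(Rational(-1, 3), g)) (Function('u')(g) = Mul(Add(g, Rational(-1, 3)), Pow(Add(g, Mul(6, Pow(5, -1))), -1)) = Mul(Add(Rational(-1, 3), g), Pow(Add(g, Mul(6, Rational(1, 5))), -1)) = Mul(Add(Rational(-1, 3), g), Pow(Add(g, Rational(6, 5)), -1)) = Mul(Add(Rational(-1, 3), g), Pow(Add(Rational(6, 5), g), -1)) = Mul(Pow(Add(Rational(6, 5), g), -1), Add(Rational(-1, 3), g)))
Pow(Function('u')(Function('P')(7)), 2) = Pow(Mul(Rational(5, 3), Pow(Add(6, Mul(5, -24)), -1), Add(-1, Mul(3, -24))), 2) = Pow(Mul(Rational(5, 3), Pow(Add(6, -120), -1), Add(-1, -72)), 2) = Pow(Mul(Rational(5, 3), Pow(-114, -1), -73), 2) = Pow(Mul(Rational(5, 3), Rational(-1, 114), -73), 2) = Pow(Rational(365, 342), 2) = Rational(133225, 116964)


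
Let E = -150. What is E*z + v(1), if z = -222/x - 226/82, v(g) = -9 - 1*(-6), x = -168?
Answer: 121803/574 ≈ 212.20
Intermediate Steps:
v(g) = -3 (v(g) = -9 + 6 = -3)
z = -1647/1148 (z = -222/(-168) - 226/82 = -222*(-1/168) - 226*1/82 = 37/28 - 113/41 = -1647/1148 ≈ -1.4347)
E*z + v(1) = -150*(-1647/1148) - 3 = 123525/574 - 3 = 121803/574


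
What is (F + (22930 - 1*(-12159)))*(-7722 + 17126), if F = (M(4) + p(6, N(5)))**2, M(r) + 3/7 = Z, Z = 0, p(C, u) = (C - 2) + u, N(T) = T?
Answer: 16202725244/49 ≈ 3.3067e+8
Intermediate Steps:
p(C, u) = -2 + C + u (p(C, u) = (-2 + C) + u = -2 + C + u)
M(r) = -3/7 (M(r) = -3/7 + 0 = -3/7)
F = 3600/49 (F = (-3/7 + (-2 + 6 + 5))**2 = (-3/7 + 9)**2 = (60/7)**2 = 3600/49 ≈ 73.469)
(F + (22930 - 1*(-12159)))*(-7722 + 17126) = (3600/49 + (22930 - 1*(-12159)))*(-7722 + 17126) = (3600/49 + (22930 + 12159))*9404 = (3600/49 + 35089)*9404 = (1722961/49)*9404 = 16202725244/49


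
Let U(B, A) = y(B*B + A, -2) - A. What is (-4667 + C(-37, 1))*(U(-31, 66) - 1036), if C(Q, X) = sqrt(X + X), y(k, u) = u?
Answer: 5152368 - 1104*sqrt(2) ≈ 5.1508e+6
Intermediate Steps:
C(Q, X) = sqrt(2)*sqrt(X) (C(Q, X) = sqrt(2*X) = sqrt(2)*sqrt(X))
U(B, A) = -2 - A
(-4667 + C(-37, 1))*(U(-31, 66) - 1036) = (-4667 + sqrt(2)*sqrt(1))*((-2 - 1*66) - 1036) = (-4667 + sqrt(2)*1)*((-2 - 66) - 1036) = (-4667 + sqrt(2))*(-68 - 1036) = (-4667 + sqrt(2))*(-1104) = 5152368 - 1104*sqrt(2)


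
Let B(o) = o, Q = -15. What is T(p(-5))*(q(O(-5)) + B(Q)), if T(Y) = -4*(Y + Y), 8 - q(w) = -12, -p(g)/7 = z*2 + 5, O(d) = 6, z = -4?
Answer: -840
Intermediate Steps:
p(g) = 21 (p(g) = -7*(-4*2 + 5) = -7*(-8 + 5) = -7*(-3) = 21)
q(w) = 20 (q(w) = 8 - 1*(-12) = 8 + 12 = 20)
T(Y) = -8*Y
T(p(-5))*(q(O(-5)) + B(Q)) = (-8*21)*(20 - 15) = -168*5 = -840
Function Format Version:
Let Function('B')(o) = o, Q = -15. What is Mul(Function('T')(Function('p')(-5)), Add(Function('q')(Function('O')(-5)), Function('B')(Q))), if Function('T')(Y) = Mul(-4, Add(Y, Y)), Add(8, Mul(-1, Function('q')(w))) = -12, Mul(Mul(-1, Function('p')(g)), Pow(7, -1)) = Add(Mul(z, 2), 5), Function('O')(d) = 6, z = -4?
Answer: -840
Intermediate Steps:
Function('p')(g) = 21 (Function('p')(g) = Mul(-7, Add(Mul(-4, 2), 5)) = Mul(-7, Add(-8, 5)) = Mul(-7, -3) = 21)
Function('q')(w) = 20 (Function('q')(w) = Add(8, Mul(-1, -12)) = Add(8, 12) = 20)
Function('T')(Y) = Mul(-8, Y) (Function('T')(Y) = Mul(-4, Mul(2, Y)) = Mul(-8, Y))
Mul(Function('T')(Function('p')(-5)), Add(Function('q')(Function('O')(-5)), Function('B')(Q))) = Mul(Mul(-8, 21), Add(20, -15)) = Mul(-168, 5) = -840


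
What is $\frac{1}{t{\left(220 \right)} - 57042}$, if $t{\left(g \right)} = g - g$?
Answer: $- \frac{1}{57042} \approx -1.7531 \cdot 10^{-5}$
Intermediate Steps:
$t{\left(g \right)} = 0$
$\frac{1}{t{\left(220 \right)} - 57042} = \frac{1}{0 - 57042} = \frac{1}{-57042} = - \frac{1}{57042}$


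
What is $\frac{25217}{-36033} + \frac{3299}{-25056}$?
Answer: $- \frac{250236673}{300947616} \approx -0.8315$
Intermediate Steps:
$\frac{25217}{-36033} + \frac{3299}{-25056} = 25217 \left(- \frac{1}{36033}\right) + 3299 \left(- \frac{1}{25056}\right) = - \frac{25217}{36033} - \frac{3299}{25056} = - \frac{250236673}{300947616}$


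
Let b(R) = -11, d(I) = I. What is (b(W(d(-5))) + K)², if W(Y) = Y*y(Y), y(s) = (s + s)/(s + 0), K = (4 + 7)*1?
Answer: 0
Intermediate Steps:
K = 11 (K = 11*1 = 11)
y(s) = 2 (y(s) = (2*s)/s = 2)
W(Y) = 2*Y (W(Y) = Y*2 = 2*Y)
(b(W(d(-5))) + K)² = (-11 + 11)² = 0² = 0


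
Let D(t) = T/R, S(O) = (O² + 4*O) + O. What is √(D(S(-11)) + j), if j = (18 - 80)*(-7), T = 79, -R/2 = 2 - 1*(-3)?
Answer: √42610/10 ≈ 20.642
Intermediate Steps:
R = -10 (R = -2*(2 - 1*(-3)) = -2*(2 + 3) = -2*5 = -10)
S(O) = O² + 5*O
D(t) = -79/10 (D(t) = 79/(-10) = 79*(-⅒) = -79/10)
j = 434 (j = -62*(-7) = 434)
√(D(S(-11)) + j) = √(-79/10 + 434) = √(4261/10) = √42610/10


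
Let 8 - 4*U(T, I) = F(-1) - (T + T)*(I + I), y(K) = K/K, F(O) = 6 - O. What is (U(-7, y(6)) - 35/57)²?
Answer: 2819041/51984 ≈ 54.229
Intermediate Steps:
y(K) = 1
U(T, I) = ¼ + I*T (U(T, I) = 2 - ((6 - 1*(-1)) - (T + T)*(I + I))/4 = 2 - ((6 + 1) - 2*T*2*I)/4 = 2 - (7 - 4*I*T)/4 = 2 + (-7/4 + I*T) = ¼ + I*T)
(U(-7, y(6)) - 35/57)² = ((¼ + 1*(-7)) - 35/57)² = ((¼ - 7) - 35*1/57)² = (-27/4 - 35/57)² = (-1679/228)² = 2819041/51984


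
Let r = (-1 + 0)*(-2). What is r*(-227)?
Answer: -454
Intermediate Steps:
r = 2 (r = -1*(-2) = 2)
r*(-227) = 2*(-227) = -454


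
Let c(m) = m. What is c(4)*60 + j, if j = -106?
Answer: 134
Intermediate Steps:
c(4)*60 + j = 4*60 - 106 = 240 - 106 = 134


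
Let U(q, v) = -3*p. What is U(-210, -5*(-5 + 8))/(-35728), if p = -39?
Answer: -117/35728 ≈ -0.0032747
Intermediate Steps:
U(q, v) = 117 (U(q, v) = -3*(-39) = 117)
U(-210, -5*(-5 + 8))/(-35728) = 117/(-35728) = 117*(-1/35728) = -117/35728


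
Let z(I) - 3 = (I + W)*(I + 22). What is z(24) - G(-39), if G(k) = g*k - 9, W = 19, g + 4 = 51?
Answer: 3823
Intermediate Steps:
g = 47 (g = -4 + 51 = 47)
G(k) = -9 + 47*k (G(k) = 47*k - 9 = -9 + 47*k)
z(I) = 3 + (19 + I)*(22 + I) (z(I) = 3 + (I + 19)*(I + 22) = 3 + (19 + I)*(22 + I))
z(24) - G(-39) = (421 + 24² + 41*24) - (-9 + 47*(-39)) = (421 + 576 + 984) - (-9 - 1833) = 1981 - 1*(-1842) = 1981 + 1842 = 3823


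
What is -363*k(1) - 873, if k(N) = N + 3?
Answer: -2325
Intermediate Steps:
k(N) = 3 + N
-363*k(1) - 873 = -363*(3 + 1) - 873 = -363*4 - 873 = -1452 - 873 = -2325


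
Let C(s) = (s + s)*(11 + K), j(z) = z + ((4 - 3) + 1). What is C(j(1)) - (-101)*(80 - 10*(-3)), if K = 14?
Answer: 11260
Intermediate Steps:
j(z) = 2 + z (j(z) = z + (1 + 1) = z + 2 = 2 + z)
C(s) = 50*s (C(s) = (s + s)*(11 + 14) = (2*s)*25 = 50*s)
C(j(1)) - (-101)*(80 - 10*(-3)) = 50*(2 + 1) - (-101)*(80 - 10*(-3)) = 50*3 - (-101)*(80 + 30) = 150 - (-101)*110 = 150 - 1*(-11110) = 150 + 11110 = 11260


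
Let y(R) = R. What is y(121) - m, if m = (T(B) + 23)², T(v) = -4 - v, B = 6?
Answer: -48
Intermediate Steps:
m = 169 (m = ((-4 - 1*6) + 23)² = ((-4 - 6) + 23)² = (-10 + 23)² = 13² = 169)
y(121) - m = 121 - 1*169 = 121 - 169 = -48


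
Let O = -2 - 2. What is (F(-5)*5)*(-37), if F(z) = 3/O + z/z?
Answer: -185/4 ≈ -46.250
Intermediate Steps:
O = -4
F(z) = ¼ (F(z) = 3/(-4) + z/z = 3*(-¼) + 1 = -¾ + 1 = ¼)
(F(-5)*5)*(-37) = ((¼)*5)*(-37) = (5/4)*(-37) = -185/4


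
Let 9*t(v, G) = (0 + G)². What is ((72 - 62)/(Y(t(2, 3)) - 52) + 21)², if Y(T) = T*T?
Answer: 1125721/2601 ≈ 432.80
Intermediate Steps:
t(v, G) = G²/9 (t(v, G) = (0 + G)²/9 = G²/9)
Y(T) = T²
((72 - 62)/(Y(t(2, 3)) - 52) + 21)² = ((72 - 62)/(((⅑)*3²)² - 52) + 21)² = (10/(((⅑)*9)² - 52) + 21)² = (10/(1² - 52) + 21)² = (10/(1 - 52) + 21)² = (10/(-51) + 21)² = (10*(-1/51) + 21)² = (-10/51 + 21)² = (1061/51)² = 1125721/2601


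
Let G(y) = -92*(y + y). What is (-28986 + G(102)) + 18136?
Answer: -29618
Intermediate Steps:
G(y) = -184*y
(-28986 + G(102)) + 18136 = (-28986 - 184*102) + 18136 = (-28986 - 18768) + 18136 = -47754 + 18136 = -29618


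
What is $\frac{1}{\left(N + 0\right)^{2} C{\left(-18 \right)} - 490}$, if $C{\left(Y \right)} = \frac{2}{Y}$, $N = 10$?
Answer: $- \frac{9}{4510} \approx -0.0019956$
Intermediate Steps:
$\frac{1}{\left(N + 0\right)^{2} C{\left(-18 \right)} - 490} = \frac{1}{\left(10 + 0\right)^{2} \frac{2}{-18} - 490} = \frac{1}{10^{2} \cdot 2 \left(- \frac{1}{18}\right) - 490} = \frac{1}{100 \left(- \frac{1}{9}\right) - 490} = \frac{1}{- \frac{100}{9} - 490} = \frac{1}{- \frac{4510}{9}} = - \frac{9}{4510}$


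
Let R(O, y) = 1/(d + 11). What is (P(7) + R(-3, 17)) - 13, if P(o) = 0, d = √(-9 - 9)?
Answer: (-39*√2 + 142*I)/(-11*I + 3*√2) ≈ -12.921 - 0.030523*I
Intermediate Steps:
d = 3*I*√2 (d = √(-18) = 3*I*√2 ≈ 4.2426*I)
R(O, y) = 1/(11 + 3*I*√2) (R(O, y) = 1/(3*I*√2 + 11) = 1/(11 + 3*I*√2))
(P(7) + R(-3, 17)) - 13 = (0 + (11/139 - 3*I*√2/139)) - 13 = (11/139 - 3*I*√2/139) - 13 = -1796/139 - 3*I*√2/139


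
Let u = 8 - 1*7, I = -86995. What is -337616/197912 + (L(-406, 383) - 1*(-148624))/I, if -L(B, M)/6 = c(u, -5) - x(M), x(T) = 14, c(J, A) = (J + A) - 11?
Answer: -7352476712/2152169305 ≈ -3.4163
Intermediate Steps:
u = 1 (u = 8 - 7 = 1)
c(J, A) = -11 + A + J (c(J, A) = (A + J) - 11 = -11 + A + J)
L(B, M) = 174 (L(B, M) = -6*((-11 - 5 + 1) - 1*14) = -6*(-15 - 14) = -6*(-29) = 174)
-337616/197912 + (L(-406, 383) - 1*(-148624))/I = -337616/197912 + (174 - 1*(-148624))/(-86995) = -337616*1/197912 + (174 + 148624)*(-1/86995) = -42202/24739 + 148798*(-1/86995) = -42202/24739 - 148798/86995 = -7352476712/2152169305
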